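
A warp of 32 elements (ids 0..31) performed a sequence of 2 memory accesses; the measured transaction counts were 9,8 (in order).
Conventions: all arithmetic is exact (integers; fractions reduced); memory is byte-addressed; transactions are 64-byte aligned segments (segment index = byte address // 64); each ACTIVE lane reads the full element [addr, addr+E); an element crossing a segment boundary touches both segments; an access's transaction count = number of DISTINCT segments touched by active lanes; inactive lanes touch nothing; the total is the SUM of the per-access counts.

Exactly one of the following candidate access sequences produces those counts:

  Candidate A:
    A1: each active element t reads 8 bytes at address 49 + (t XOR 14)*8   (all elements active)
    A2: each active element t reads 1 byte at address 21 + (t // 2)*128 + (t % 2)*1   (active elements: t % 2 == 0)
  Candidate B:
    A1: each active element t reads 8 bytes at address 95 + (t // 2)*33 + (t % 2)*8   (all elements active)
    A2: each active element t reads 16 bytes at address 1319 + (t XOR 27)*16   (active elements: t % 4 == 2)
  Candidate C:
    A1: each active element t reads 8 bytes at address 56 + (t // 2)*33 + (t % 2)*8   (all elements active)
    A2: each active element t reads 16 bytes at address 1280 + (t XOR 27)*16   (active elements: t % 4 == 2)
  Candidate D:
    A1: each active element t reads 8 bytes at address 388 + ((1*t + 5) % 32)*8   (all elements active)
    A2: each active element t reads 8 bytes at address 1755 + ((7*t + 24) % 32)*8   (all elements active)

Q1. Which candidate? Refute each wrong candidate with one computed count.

A: A1 gives 5 transactions, not 9
B: A2 gives 9 transactions, not 8
D: A1 gives 5 transactions, not 9
C: all counts match (9,8)

Answer: C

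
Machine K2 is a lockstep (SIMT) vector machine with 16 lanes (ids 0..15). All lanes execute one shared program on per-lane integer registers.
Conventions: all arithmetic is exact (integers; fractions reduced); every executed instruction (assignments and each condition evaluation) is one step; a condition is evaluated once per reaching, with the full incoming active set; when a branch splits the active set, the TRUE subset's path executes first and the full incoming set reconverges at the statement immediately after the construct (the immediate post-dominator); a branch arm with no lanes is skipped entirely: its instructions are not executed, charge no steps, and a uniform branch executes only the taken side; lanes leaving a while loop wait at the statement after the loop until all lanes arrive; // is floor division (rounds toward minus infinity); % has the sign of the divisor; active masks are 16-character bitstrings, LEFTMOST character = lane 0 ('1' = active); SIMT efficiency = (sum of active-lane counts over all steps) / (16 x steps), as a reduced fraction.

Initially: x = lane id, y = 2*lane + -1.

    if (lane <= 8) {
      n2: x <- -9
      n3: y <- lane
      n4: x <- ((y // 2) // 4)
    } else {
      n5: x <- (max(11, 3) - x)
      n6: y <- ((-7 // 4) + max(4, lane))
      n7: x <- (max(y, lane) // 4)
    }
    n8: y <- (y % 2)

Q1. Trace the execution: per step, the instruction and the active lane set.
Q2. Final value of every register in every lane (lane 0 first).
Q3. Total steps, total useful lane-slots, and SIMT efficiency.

step 0: eval (lane <= 8)             1111111111111111
step 1: x <- -9                      1111111110000000
step 2: y <- lane                    1111111110000000
step 3: x <- ((y // 2) // 4)         1111111110000000
step 4: x <- (max(11, 3) - x)        0000000001111111
step 5: y <- ((-7 // 4) + max(4, lane)) 0000000001111111
step 6: x <- (max(y, lane) // 4)     0000000001111111
step 7: y <- (y % 2)                 1111111111111111

Answer: 8 steps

x: 0,0,0,0,0,0,0,0,1,2,2,2,3,3,3,3
y: 0,1,0,1,0,1,0,1,0,1,0,1,0,1,0,1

steps = 8; useful = 80; efficiency = 80/128 = 5/8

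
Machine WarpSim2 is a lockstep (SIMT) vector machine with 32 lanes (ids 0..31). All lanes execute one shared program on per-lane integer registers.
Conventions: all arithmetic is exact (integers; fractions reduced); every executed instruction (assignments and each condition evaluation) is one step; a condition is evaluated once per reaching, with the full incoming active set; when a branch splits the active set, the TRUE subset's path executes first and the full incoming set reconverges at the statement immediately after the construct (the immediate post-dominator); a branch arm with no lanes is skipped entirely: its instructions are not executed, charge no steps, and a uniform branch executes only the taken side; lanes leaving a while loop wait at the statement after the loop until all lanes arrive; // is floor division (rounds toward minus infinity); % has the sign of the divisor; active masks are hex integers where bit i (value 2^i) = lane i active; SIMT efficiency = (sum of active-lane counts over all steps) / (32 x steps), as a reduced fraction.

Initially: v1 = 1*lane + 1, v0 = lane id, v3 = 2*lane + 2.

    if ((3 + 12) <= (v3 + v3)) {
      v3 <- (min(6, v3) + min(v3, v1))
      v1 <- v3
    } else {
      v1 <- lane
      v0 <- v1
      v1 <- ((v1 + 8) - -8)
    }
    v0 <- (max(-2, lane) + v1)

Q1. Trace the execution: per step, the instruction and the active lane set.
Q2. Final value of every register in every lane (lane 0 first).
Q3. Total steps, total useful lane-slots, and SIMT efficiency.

step 0: eval ((3 + 12) <= (v3 + v3)) 0xffffffff
step 1: v3 <- (min(6, v3) + min(v3, v1)) 0xfffffff8
step 2: v1 <- v3                     0xfffffff8
step 3: v1 <- lane                   0x00000007
step 4: v0 <- v1                     0x00000007
step 5: v1 <- ((v1 + 8) - -8)        0x00000007
step 6: v0 <- (max(-2, lane) + v1)   0xffffffff

Answer: 7 steps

v1: 16,17,18,10,11,12,13,14,15,16,17,18,19,20,21,22,23,24,25,26,27,28,29,30,31,32,33,34,35,36,37,38
v0: 16,18,20,13,15,17,19,21,23,25,27,29,31,33,35,37,39,41,43,45,47,49,51,53,55,57,59,61,63,65,67,69
v3: 2,4,6,10,11,12,13,14,15,16,17,18,19,20,21,22,23,24,25,26,27,28,29,30,31,32,33,34,35,36,37,38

steps = 7; useful = 131; efficiency = 131/224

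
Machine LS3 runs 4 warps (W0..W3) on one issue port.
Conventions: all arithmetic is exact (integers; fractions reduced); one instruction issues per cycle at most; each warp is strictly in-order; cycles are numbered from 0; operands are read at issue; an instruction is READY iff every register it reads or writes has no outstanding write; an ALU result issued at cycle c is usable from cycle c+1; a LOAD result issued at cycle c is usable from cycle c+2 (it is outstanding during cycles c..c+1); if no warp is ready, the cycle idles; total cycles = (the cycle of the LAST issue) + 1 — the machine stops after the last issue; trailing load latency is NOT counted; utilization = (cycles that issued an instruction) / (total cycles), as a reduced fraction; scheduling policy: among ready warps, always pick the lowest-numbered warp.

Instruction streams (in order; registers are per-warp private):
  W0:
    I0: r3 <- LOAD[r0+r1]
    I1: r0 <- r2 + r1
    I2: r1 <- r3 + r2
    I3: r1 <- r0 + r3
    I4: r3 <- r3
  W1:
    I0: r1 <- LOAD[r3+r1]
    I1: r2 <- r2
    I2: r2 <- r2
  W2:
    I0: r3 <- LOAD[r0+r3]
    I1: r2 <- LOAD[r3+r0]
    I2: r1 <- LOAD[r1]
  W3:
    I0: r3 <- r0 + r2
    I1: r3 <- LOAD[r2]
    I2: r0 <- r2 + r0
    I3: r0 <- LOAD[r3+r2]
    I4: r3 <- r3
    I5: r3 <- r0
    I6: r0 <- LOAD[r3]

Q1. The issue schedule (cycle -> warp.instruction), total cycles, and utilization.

cycle 0: W0.I0
cycle 1: W0.I1
cycle 2: W0.I2
cycle 3: W0.I3
cycle 4: W0.I4
cycle 5: W1.I0
cycle 6: W1.I1
cycle 7: W1.I2
cycle 8: W2.I0
cycle 9: W3.I0
cycle 10: W2.I1
cycle 11: W2.I2
cycle 12: W3.I1
cycle 13: W3.I2
cycle 14: W3.I3
cycle 15: W3.I4
cycle 16: W3.I5
cycle 17: W3.I6

Answer: 18 cycles, utilization 1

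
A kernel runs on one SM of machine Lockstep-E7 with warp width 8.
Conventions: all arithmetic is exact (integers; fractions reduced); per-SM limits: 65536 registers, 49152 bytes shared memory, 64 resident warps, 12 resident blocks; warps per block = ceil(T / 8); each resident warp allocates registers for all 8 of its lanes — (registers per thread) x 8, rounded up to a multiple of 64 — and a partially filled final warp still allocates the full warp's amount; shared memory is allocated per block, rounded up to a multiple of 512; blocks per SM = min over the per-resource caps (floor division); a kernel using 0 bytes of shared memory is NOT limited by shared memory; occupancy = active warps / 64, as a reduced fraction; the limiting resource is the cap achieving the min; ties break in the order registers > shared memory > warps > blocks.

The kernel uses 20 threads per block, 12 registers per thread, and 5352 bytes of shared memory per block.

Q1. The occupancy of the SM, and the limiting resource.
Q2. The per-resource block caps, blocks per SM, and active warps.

Answer: occupancy 3/8, limited by shared memory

registers: 170 blocks
shared memory: 8 blocks
warps: 21 blocks
blocks: 12 blocks

Answer: 8 blocks, 24 active warps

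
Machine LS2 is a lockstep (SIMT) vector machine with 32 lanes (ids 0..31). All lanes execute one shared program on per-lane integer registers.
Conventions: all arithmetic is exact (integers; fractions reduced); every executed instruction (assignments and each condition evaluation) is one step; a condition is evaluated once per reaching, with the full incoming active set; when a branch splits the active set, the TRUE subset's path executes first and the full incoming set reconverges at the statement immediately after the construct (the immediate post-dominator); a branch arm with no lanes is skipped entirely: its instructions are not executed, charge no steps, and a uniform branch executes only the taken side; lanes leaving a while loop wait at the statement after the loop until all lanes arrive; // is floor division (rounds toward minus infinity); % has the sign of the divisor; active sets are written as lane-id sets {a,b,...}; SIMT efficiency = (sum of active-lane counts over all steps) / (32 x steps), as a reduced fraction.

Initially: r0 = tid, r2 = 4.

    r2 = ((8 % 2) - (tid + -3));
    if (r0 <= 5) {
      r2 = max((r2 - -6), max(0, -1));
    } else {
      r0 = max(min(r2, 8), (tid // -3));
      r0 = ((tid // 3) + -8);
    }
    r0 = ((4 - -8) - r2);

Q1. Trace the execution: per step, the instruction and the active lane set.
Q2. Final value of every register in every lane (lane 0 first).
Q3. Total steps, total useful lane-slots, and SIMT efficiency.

step 0: r2 <- ((8 % 2) - (tid + -3)) {0,1,2,3,4,5,6,7,8,9,10,11,12,13,14,15,16,17,18,19,20,21,22,23,24,25,26,27,28,29,30,31}
step 1: eval (r0 <= 5)               {0,1,2,3,4,5,6,7,8,9,10,11,12,13,14,15,16,17,18,19,20,21,22,23,24,25,26,27,28,29,30,31}
step 2: r2 <- max((r2 - -6), max(0, -1)) {0,1,2,3,4,5}
step 3: r0 <- max(min(r2, 8), (tid // -3)) {6,7,8,9,10,11,12,13,14,15,16,17,18,19,20,21,22,23,24,25,26,27,28,29,30,31}
step 4: r0 <- ((tid // 3) + -8)      {6,7,8,9,10,11,12,13,14,15,16,17,18,19,20,21,22,23,24,25,26,27,28,29,30,31}
step 5: r0 <- ((4 - -8) - r2)        {0,1,2,3,4,5,6,7,8,9,10,11,12,13,14,15,16,17,18,19,20,21,22,23,24,25,26,27,28,29,30,31}

Answer: 6 steps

r0: 3,4,5,6,7,8,15,16,17,18,19,20,21,22,23,24,25,26,27,28,29,30,31,32,33,34,35,36,37,38,39,40
r2: 9,8,7,6,5,4,-3,-4,-5,-6,-7,-8,-9,-10,-11,-12,-13,-14,-15,-16,-17,-18,-19,-20,-21,-22,-23,-24,-25,-26,-27,-28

steps = 6; useful = 154; efficiency = 154/192 = 77/96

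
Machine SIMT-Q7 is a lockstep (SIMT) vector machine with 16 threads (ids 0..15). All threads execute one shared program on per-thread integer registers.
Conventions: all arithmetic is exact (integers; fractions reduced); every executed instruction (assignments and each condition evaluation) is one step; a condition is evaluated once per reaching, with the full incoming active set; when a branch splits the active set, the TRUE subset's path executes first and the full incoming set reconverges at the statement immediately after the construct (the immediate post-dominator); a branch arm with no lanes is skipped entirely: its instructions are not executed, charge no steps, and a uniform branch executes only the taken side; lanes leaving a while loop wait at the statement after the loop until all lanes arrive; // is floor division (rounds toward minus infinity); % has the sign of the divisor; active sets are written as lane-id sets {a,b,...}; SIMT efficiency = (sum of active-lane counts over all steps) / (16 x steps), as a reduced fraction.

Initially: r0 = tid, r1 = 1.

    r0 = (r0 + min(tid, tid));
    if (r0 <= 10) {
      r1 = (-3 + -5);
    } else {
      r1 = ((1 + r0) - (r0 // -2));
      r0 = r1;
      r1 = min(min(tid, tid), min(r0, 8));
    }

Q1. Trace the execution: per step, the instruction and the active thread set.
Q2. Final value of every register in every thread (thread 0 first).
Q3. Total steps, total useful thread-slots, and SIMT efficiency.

step 0: r0 <- (r0 + min(tid, tid))   {0,1,2,3,4,5,6,7,8,9,10,11,12,13,14,15}
step 1: eval (r0 <= 10)              {0,1,2,3,4,5,6,7,8,9,10,11,12,13,14,15}
step 2: r1 <- (-3 + -5)              {0,1,2,3,4,5}
step 3: r1 <- ((1 + r0) - (r0 // -2)) {6,7,8,9,10,11,12,13,14,15}
step 4: r0 <- r1                     {6,7,8,9,10,11,12,13,14,15}
step 5: r1 <- min(min(tid, tid), min(r0, 8)) {6,7,8,9,10,11,12,13,14,15}

Answer: 6 steps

r0: 0,2,4,6,8,10,19,22,25,28,31,34,37,40,43,46
r1: -8,-8,-8,-8,-8,-8,6,7,8,8,8,8,8,8,8,8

steps = 6; useful = 68; efficiency = 68/96 = 17/24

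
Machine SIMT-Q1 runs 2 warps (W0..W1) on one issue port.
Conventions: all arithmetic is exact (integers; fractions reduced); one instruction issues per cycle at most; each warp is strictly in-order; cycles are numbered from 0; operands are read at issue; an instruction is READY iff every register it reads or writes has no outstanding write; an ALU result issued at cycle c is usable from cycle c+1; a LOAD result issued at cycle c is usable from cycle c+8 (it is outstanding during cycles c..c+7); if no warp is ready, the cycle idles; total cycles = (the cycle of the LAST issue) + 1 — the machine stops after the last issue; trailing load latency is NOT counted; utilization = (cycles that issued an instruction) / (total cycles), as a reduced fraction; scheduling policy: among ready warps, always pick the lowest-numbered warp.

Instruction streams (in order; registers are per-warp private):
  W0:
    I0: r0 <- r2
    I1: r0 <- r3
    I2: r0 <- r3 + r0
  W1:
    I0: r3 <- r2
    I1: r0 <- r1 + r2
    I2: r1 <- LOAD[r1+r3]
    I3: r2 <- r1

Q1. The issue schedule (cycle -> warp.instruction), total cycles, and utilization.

cycle 0: W0.I0
cycle 1: W0.I1
cycle 2: W0.I2
cycle 3: W1.I0
cycle 4: W1.I1
cycle 5: W1.I2
cycle 6: idle
cycle 7: idle
cycle 8: idle
cycle 9: idle
cycle 10: idle
cycle 11: idle
cycle 12: idle
cycle 13: W1.I3

Answer: 14 cycles, utilization 1/2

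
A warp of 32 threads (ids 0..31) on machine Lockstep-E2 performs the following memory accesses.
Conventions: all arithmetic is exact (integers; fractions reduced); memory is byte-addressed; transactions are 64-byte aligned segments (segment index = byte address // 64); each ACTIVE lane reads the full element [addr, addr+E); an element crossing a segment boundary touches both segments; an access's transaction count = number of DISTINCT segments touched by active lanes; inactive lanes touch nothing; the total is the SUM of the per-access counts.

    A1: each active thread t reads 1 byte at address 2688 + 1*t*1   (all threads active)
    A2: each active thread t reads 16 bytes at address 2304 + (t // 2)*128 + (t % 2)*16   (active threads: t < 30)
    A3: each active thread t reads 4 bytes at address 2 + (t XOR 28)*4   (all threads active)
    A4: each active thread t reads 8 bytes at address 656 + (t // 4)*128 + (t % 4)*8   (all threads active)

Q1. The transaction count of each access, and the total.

A1: 1 transaction
A2: 15 transactions
A3: 3 transactions
A4: 8 transactions

Answer: 1,15,3,8; total 27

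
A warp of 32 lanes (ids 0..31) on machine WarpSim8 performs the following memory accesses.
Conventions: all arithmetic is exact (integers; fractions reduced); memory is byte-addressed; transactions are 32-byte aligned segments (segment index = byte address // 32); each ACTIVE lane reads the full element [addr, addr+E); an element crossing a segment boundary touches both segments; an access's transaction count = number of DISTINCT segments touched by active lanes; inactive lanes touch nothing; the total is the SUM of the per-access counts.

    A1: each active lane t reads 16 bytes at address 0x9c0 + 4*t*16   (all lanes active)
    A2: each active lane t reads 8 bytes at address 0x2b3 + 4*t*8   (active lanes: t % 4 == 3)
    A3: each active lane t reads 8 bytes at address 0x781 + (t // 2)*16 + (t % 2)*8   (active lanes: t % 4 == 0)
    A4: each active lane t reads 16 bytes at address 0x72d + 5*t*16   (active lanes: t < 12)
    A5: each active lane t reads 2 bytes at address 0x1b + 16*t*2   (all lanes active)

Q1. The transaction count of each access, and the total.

A1: 32 transactions
A2: 8 transactions
A3: 8 transactions
A4: 18 transactions
A5: 32 transactions

Answer: 32,8,8,18,32; total 98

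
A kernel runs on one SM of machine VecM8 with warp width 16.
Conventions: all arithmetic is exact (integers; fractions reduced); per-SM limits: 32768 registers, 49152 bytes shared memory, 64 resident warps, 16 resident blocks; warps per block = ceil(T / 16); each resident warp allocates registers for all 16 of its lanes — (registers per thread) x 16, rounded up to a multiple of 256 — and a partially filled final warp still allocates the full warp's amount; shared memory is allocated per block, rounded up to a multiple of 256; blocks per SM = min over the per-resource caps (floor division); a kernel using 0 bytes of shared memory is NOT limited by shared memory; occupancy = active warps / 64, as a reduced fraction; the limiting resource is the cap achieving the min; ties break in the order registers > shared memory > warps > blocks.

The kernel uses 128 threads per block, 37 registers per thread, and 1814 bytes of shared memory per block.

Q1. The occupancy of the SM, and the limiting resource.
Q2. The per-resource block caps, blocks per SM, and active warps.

Answer: occupancy 5/8, limited by registers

registers: 5 blocks
shared memory: 24 blocks
warps: 8 blocks
blocks: 16 blocks

Answer: 5 blocks, 40 active warps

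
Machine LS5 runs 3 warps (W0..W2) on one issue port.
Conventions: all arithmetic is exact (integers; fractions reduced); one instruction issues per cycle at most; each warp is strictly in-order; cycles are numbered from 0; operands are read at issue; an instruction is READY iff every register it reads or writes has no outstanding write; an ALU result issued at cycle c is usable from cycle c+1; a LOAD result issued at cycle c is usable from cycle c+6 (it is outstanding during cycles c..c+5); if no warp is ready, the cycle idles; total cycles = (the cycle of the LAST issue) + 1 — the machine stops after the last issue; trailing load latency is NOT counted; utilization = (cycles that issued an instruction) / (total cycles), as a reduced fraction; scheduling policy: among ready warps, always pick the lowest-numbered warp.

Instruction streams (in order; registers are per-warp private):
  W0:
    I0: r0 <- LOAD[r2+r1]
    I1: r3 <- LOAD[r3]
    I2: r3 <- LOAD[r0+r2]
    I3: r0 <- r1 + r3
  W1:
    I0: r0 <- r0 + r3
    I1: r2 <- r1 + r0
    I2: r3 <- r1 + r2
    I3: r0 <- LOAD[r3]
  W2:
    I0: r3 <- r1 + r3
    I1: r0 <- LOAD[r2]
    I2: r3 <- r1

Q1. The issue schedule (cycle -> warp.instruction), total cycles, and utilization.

cycle 0: W0.I0
cycle 1: W0.I1
cycle 2: W1.I0
cycle 3: W1.I1
cycle 4: W1.I2
cycle 5: W1.I3
cycle 6: W2.I0
cycle 7: W0.I2
cycle 8: W2.I1
cycle 9: W2.I2
cycle 10: idle
cycle 11: idle
cycle 12: idle
cycle 13: W0.I3

Answer: 14 cycles, utilization 11/14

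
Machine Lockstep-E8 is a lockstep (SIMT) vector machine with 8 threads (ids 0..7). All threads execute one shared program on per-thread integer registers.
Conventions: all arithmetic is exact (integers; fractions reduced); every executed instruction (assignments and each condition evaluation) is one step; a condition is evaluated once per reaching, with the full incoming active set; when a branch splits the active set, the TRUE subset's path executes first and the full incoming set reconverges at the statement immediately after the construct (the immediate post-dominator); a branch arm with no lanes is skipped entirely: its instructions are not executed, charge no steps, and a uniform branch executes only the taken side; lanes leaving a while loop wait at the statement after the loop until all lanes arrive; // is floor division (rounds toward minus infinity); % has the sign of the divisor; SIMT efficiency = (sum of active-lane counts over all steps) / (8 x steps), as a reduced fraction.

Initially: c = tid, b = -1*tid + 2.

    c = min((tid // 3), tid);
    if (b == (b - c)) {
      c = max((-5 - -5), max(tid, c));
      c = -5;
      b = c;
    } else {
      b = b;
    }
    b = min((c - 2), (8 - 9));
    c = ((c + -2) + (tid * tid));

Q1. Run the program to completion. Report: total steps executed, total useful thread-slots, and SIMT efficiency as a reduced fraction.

Answer: 8 steps, 46 useful, 23/32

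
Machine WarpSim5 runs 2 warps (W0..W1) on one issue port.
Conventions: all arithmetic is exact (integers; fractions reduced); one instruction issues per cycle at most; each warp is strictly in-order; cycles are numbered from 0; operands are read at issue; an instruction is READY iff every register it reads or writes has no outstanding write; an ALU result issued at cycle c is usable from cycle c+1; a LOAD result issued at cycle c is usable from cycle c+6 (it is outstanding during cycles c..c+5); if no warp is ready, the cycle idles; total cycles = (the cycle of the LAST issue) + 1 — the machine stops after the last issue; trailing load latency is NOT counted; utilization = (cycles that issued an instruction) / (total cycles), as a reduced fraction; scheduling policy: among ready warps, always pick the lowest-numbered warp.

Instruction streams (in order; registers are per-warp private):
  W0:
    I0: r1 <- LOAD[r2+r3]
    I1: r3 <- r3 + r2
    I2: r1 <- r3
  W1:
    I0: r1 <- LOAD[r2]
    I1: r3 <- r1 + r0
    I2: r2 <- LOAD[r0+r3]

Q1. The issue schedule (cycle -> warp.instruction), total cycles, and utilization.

cycle 0: W0.I0
cycle 1: W0.I1
cycle 2: W1.I0
cycle 3: idle
cycle 4: idle
cycle 5: idle
cycle 6: W0.I2
cycle 7: idle
cycle 8: W1.I1
cycle 9: W1.I2

Answer: 10 cycles, utilization 3/5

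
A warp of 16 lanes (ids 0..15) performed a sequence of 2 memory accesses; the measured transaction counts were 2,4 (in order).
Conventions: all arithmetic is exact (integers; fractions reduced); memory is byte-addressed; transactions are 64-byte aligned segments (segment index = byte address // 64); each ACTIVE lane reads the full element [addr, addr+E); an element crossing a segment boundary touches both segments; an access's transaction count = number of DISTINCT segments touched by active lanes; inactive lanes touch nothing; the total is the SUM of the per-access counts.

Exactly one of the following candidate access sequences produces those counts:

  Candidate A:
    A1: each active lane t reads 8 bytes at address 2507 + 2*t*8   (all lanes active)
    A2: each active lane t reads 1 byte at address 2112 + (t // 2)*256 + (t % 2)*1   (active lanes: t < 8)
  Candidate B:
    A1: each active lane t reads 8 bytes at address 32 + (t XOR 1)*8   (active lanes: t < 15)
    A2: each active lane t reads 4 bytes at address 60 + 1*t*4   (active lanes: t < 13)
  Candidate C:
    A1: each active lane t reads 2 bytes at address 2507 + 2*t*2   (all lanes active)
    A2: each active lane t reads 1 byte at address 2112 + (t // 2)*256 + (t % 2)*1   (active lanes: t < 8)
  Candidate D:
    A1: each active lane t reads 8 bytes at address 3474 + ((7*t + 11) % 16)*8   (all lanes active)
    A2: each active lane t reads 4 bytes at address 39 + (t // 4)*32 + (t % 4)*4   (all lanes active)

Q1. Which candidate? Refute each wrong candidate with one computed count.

A: A1 gives 5 transactions, not 2
B: A1 gives 3 transactions, not 2
D: A1 gives 3 transactions, not 2
C: all counts match (2,4)

Answer: C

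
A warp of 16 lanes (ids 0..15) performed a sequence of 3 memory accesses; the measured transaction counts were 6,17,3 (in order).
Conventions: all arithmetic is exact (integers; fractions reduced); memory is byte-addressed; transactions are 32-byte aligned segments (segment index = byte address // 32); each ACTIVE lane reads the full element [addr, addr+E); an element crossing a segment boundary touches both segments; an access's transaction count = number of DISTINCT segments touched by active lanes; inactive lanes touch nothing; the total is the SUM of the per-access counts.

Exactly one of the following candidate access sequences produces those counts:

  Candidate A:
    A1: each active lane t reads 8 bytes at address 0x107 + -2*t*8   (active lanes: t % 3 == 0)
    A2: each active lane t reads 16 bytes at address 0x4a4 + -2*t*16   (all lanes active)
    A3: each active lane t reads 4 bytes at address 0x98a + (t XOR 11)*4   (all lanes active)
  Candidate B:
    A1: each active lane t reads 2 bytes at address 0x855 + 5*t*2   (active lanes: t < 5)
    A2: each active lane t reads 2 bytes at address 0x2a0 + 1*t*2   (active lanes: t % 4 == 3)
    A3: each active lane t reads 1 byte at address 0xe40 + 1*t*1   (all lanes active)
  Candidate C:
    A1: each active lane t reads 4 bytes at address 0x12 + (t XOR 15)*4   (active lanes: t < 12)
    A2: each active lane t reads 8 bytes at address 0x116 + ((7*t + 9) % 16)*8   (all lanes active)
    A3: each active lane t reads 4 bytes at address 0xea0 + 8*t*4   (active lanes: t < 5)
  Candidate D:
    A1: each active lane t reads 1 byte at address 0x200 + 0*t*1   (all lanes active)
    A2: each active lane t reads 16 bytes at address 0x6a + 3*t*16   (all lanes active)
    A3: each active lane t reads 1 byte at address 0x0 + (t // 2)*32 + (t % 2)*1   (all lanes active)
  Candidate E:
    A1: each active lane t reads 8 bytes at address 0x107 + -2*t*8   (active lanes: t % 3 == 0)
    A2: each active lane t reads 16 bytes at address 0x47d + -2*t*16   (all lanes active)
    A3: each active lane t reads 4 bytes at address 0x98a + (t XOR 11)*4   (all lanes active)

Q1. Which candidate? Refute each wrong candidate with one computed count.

A: A2 gives 16 transactions, not 17
B: A1 gives 2 transactions, not 6
C: A1 gives 2 transactions, not 6
D: A1 gives 1 transaction, not 6
E: all counts match (6,17,3)

Answer: E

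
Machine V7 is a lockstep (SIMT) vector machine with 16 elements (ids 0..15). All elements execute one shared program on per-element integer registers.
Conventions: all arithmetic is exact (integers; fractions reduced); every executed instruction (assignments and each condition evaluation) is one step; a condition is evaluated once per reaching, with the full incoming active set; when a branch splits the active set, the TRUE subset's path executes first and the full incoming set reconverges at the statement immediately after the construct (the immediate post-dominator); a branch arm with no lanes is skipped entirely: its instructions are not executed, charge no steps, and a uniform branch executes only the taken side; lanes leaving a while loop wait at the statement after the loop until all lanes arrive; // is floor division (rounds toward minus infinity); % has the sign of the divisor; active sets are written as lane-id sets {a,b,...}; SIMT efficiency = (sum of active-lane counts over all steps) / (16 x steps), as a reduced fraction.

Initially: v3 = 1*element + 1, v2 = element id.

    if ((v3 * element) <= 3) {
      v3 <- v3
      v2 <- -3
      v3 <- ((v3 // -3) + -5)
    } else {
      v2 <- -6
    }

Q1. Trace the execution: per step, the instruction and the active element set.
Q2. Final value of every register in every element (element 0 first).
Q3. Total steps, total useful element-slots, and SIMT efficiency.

step 0: eval ((v3 * element) <= 3)   {0,1,2,3,4,5,6,7,8,9,10,11,12,13,14,15}
step 1: v3 <- v3                     {0,1}
step 2: v2 <- -3                     {0,1}
step 3: v3 <- ((v3 // -3) + -5)      {0,1}
step 4: v2 <- -6                     {2,3,4,5,6,7,8,9,10,11,12,13,14,15}

Answer: 5 steps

v3: -6,-6,3,4,5,6,7,8,9,10,11,12,13,14,15,16
v2: -3,-3,-6,-6,-6,-6,-6,-6,-6,-6,-6,-6,-6,-6,-6,-6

steps = 5; useful = 36; efficiency = 36/80 = 9/20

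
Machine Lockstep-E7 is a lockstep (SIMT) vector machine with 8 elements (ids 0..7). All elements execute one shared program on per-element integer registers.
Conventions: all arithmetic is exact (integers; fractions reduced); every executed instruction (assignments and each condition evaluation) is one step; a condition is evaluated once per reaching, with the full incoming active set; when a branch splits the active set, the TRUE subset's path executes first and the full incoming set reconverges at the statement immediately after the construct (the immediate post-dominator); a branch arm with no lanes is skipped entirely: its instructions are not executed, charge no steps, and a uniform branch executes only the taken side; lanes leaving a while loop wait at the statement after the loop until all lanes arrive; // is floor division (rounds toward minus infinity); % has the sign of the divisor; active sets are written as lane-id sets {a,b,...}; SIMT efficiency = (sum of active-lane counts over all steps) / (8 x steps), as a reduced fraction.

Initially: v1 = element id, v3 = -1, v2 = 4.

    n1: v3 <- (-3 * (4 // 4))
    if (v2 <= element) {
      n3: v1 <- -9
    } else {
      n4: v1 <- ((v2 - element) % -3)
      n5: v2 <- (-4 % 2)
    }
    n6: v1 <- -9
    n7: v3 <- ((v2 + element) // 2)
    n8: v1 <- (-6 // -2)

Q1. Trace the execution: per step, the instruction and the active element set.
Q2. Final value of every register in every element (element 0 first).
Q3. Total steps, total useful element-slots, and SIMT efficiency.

step 0: v3 <- (-3 * (4 // 4))        {0,1,2,3,4,5,6,7}
step 1: eval (v2 <= element)         {0,1,2,3,4,5,6,7}
step 2: v1 <- -9                     {4,5,6,7}
step 3: v1 <- ((v2 - element) % -3)  {0,1,2,3}
step 4: v2 <- (-4 % 2)               {0,1,2,3}
step 5: v1 <- -9                     {0,1,2,3,4,5,6,7}
step 6: v3 <- ((v2 + element) // 2)  {0,1,2,3,4,5,6,7}
step 7: v1 <- (-6 // -2)             {0,1,2,3,4,5,6,7}

Answer: 8 steps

v1: 3,3,3,3,3,3,3,3
v3: 0,0,1,1,4,4,5,5
v2: 0,0,0,0,4,4,4,4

steps = 8; useful = 52; efficiency = 52/64 = 13/16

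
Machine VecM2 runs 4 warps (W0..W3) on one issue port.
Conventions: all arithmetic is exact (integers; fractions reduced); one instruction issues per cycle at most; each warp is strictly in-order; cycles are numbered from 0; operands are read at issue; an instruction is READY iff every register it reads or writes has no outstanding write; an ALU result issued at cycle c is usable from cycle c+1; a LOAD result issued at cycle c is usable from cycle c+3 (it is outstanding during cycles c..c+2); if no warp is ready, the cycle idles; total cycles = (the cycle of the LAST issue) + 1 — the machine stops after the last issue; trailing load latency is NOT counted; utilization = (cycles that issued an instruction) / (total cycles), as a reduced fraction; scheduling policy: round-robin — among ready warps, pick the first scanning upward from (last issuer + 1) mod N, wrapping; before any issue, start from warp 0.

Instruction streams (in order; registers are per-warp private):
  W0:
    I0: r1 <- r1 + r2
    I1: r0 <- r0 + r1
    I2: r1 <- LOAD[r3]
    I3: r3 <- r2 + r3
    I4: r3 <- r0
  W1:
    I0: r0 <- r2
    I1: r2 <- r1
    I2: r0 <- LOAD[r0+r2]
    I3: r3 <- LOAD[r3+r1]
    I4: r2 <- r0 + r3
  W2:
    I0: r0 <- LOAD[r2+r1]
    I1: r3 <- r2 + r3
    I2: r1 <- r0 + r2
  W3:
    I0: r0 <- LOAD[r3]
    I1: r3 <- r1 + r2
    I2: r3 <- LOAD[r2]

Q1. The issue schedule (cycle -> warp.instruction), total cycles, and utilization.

cycle 0: W0.I0
cycle 1: W1.I0
cycle 2: W2.I0
cycle 3: W3.I0
cycle 4: W0.I1
cycle 5: W1.I1
cycle 6: W2.I1
cycle 7: W3.I1
cycle 8: W0.I2
cycle 9: W1.I2
cycle 10: W2.I2
cycle 11: W3.I2
cycle 12: W0.I3
cycle 13: W1.I3
cycle 14: W0.I4
cycle 15: idle
cycle 16: W1.I4

Answer: 17 cycles, utilization 16/17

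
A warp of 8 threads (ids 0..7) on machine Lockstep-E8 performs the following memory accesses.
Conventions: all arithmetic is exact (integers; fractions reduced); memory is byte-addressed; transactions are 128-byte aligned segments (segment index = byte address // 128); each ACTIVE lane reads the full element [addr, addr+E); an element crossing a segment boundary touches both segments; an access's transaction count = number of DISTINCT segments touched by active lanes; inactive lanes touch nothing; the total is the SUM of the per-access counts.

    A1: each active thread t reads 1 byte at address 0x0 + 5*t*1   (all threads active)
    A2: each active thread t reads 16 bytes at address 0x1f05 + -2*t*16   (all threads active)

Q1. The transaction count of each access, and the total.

A1: 1 transaction
A2: 3 transactions

Answer: 1,3; total 4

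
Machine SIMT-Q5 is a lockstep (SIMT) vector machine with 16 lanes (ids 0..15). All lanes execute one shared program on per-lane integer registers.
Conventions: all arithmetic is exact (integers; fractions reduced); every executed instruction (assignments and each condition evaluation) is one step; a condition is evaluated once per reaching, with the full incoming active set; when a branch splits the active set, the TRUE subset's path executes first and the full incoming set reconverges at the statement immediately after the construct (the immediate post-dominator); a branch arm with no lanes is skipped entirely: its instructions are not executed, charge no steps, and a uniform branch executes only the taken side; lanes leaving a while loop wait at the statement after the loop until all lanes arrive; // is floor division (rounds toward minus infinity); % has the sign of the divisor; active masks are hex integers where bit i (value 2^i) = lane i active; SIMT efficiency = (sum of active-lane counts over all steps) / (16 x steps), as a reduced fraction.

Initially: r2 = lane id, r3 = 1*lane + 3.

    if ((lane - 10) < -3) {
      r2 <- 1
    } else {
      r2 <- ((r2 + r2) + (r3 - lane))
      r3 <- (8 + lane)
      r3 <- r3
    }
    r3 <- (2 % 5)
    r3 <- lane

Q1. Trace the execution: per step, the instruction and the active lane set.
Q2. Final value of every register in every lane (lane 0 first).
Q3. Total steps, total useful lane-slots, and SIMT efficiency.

step 0: eval ((lane - 10) < -3)      0xffff
step 1: r2 <- 1                      0x007f
step 2: r2 <- ((r2 + r2) + (r3 - lane)) 0xff80
step 3: r3 <- (8 + lane)             0xff80
step 4: r3 <- r3                     0xff80
step 5: r3 <- (2 % 5)                0xffff
step 6: r3 <- lane                   0xffff

Answer: 7 steps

r2: 1,1,1,1,1,1,1,17,19,21,23,25,27,29,31,33
r3: 0,1,2,3,4,5,6,7,8,9,10,11,12,13,14,15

steps = 7; useful = 82; efficiency = 82/112 = 41/56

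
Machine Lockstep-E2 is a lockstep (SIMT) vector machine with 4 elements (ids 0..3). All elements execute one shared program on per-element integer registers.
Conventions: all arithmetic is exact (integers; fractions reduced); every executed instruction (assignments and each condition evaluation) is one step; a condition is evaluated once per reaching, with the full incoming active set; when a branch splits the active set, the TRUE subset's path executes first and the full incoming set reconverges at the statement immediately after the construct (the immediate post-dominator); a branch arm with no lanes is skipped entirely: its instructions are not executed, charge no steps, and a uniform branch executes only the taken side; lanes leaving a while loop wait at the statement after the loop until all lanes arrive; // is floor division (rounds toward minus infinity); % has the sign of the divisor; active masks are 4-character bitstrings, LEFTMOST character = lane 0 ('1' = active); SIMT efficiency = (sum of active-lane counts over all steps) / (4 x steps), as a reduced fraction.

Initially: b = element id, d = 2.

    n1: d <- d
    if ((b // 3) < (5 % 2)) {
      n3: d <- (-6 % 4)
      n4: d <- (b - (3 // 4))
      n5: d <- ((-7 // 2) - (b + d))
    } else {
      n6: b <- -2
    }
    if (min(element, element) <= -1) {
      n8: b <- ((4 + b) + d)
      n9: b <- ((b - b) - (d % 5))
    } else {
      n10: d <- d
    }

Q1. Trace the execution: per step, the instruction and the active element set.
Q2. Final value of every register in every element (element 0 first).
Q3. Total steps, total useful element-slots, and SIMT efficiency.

step 0: d <- d                       1111
step 1: eval ((b // 3) < (5 % 2))    1111
step 2: d <- (-6 % 4)                1110
step 3: d <- (b - (3 // 4))          1110
step 4: d <- ((-7 // 2) - (b + d))   1110
step 5: b <- -2                      0001
step 6: eval (min(element, element) <= -1) 1111
step 7: d <- d                       1111

Answer: 8 steps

b: 0,1,2,-2
d: -4,-6,-8,2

steps = 8; useful = 26; efficiency = 26/32 = 13/16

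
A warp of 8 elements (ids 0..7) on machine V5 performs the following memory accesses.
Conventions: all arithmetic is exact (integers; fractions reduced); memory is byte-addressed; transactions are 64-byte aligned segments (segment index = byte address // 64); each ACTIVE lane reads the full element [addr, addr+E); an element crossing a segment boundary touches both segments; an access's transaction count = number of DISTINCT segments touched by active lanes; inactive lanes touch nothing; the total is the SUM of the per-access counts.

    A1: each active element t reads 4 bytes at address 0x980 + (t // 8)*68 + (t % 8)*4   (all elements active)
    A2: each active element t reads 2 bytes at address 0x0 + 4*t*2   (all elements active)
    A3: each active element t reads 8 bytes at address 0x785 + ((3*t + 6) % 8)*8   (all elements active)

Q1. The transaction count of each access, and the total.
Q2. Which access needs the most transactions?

A1: 1 transaction
A2: 1 transaction
A3: 2 transactions

Answer: 1,1,2; total 4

Answer: A3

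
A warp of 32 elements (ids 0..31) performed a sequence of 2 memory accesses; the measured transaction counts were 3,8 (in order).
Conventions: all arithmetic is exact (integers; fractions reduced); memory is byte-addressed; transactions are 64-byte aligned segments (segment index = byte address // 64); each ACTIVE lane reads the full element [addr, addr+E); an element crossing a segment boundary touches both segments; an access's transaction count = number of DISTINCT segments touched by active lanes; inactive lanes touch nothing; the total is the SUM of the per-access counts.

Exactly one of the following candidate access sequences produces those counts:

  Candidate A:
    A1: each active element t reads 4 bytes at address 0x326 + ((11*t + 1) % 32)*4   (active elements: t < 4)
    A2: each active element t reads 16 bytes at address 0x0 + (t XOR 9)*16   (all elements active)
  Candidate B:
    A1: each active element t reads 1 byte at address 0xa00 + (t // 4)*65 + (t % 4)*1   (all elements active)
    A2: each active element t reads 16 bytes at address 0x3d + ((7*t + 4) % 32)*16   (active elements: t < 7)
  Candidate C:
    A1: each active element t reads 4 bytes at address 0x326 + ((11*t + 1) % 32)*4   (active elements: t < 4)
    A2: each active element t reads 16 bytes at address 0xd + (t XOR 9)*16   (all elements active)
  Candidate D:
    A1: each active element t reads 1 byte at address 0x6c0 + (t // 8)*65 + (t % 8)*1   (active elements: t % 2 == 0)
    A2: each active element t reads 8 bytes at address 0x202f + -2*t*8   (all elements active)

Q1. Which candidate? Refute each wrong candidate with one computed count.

B: A1 gives 8 transactions, not 3
C: A2 gives 9 transactions, not 8
D: A1 gives 4 transactions, not 3
A: all counts match (3,8)

Answer: A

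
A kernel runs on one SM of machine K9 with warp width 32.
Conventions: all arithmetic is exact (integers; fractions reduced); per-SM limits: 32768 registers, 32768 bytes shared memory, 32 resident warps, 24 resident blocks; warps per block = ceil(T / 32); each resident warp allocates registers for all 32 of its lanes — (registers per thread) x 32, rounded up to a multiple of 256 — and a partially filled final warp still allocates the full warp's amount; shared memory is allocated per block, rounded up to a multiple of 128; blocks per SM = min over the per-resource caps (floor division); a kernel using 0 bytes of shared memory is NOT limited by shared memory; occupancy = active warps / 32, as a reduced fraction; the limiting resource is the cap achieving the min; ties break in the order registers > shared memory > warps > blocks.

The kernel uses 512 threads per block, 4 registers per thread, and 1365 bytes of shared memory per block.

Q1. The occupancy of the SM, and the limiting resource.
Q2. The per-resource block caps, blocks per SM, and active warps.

Answer: occupancy 1, limited by warps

registers: 8 blocks
shared memory: 23 blocks
warps: 2 blocks
blocks: 24 blocks

Answer: 2 blocks, 32 active warps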